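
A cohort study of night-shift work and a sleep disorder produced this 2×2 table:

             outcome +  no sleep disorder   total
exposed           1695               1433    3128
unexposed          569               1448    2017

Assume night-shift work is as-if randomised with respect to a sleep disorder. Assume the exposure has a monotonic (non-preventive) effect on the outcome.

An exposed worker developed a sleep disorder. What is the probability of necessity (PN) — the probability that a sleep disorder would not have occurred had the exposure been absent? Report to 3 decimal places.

p₁ = P(outcome | exposed) = 1695/3128 = 0.54188
p₀ = P(outcome | unexposed) = 569/2017 = 0.2821
Under exogeneity and monotonicity, PN = (p₁ − p₀) / p₁.
PN = (0.54188 − 0.2821) / 0.54188 = 0.25978 / 0.54188 ≈ 0.4794

PN ≈ 0.479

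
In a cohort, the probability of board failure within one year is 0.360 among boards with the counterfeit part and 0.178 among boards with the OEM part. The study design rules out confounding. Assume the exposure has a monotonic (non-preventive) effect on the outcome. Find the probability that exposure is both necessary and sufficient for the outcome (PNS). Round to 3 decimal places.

Let p₁ = 0.36, p₀ = 0.178.
Under exogeneity and monotonicity, PNS = p₁ − p₀.
PNS = 0.36 − 0.178 = 0.182

PNS ≈ 0.182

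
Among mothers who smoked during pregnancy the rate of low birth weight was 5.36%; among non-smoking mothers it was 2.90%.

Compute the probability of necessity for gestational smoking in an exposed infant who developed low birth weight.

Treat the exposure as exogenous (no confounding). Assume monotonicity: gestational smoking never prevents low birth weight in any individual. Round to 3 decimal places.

p₁ = 0.0536, p₀ = 0.029.
Under exogeneity and monotonicity, PN = (p₁ − p₀) / p₁.
PN = (0.0536 − 0.029) / 0.0536 = 0.0246 / 0.0536 ≈ 0.4590

PN ≈ 0.459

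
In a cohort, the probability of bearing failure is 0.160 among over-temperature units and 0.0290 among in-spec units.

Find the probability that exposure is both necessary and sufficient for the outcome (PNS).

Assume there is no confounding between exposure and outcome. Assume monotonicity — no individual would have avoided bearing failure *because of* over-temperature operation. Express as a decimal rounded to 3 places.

Let p₁ = 0.16, p₀ = 0.029.
Under exogeneity and monotonicity, PNS = p₁ − p₀.
PNS = 0.16 − 0.029 = 0.131

PNS ≈ 0.131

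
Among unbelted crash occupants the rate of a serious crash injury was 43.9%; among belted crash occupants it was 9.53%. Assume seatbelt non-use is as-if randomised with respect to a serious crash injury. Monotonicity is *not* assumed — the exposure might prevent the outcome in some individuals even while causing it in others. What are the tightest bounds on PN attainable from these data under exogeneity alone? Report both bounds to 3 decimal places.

p₁ = 0.439, p₀ = 0.0953.
Under exogeneity alone the bounds on PN are max{0,(p₁−p₀)/p₁} ≤ PN ≤ min{1,(1−p₀)/p₁}.
  lower = (p₁ − p₀)/p₁ = 0.3437 / 0.439 ≈ 0.7829
  upper = min{1, (1 − p₀)/p₁} = 0.9047 / 0.439 ≈ 2.0608 → capped at 1

0.783 ≤ PN ≤ 1.000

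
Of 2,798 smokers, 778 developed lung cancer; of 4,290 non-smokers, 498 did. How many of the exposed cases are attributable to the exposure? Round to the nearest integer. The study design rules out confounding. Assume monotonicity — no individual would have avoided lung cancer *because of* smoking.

p₁ = P(outcome | exposed) = 778/2798 = 0.27806
p₀ = P(outcome | unexposed) = 498/4290 = 0.11608
PN = (p₁ − p₀)/p₁ = (0.27806 − 0.11608) / 0.27806 ≈ 0.58252.
Attributable cases ≈ PN × (exposed cases) = 0.58252 × 778 ≈ 453.20.

about 453 cases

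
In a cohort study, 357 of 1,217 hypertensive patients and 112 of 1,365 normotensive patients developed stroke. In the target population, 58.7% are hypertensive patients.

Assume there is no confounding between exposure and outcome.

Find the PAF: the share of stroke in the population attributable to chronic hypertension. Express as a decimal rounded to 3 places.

PAF ≈ 0.602

p₁ = P(outcome | exposed) = 357/1217 = 0.29334
p₀ = P(outcome | unexposed) = 112/1365 = 0.082051
Overall risk P(Y=1) = π·p₁ + (1−π)·p₀ = 0.587×0.29334 + 0.413×0.082051 = 0.20608.
Under exogeneity, PAF = [P(Y=1) − p₀] / P(Y=1).
PAF = (0.20608 − 0.082051) / 0.20608 ≈ 0.6018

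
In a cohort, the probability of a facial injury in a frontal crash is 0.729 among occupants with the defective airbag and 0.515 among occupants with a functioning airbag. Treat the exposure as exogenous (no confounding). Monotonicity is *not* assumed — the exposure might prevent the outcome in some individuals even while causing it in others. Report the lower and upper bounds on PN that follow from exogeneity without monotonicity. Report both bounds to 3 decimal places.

Let p₁ = 0.729, p₀ = 0.515.
Under exogeneity alone the bounds on PN are max{0,(p₁−p₀)/p₁} ≤ PN ≤ min{1,(1−p₀)/p₁}.
  lower = (p₁ − p₀)/p₁ = 0.214 / 0.729 ≈ 0.2936
  upper = min{1, (1 − p₀)/p₁} = 0.485 / 0.729 ≈ 0.6653

0.294 ≤ PN ≤ 0.665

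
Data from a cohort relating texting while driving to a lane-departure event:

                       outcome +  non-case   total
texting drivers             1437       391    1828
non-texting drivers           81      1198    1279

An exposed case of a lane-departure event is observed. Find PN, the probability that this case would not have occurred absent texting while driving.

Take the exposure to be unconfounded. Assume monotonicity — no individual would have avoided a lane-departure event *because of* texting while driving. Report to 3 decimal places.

p₁ = P(outcome | exposed) = 1437/1828 = 0.78611
p₀ = P(outcome | unexposed) = 81/1279 = 0.063331
Under exogeneity and monotonicity, PN = (p₁ − p₀) / p₁.
PN = (0.78611 − 0.063331) / 0.78611 = 0.72277 / 0.78611 ≈ 0.9194

PN ≈ 0.919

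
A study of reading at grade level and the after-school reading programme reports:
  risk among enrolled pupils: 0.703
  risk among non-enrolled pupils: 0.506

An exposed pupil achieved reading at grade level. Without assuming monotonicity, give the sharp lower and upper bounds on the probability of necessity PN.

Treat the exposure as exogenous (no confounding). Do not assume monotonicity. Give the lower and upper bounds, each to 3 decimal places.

Let p₁ = 0.703, p₀ = 0.506.
Under exogeneity alone the bounds on PN are max{0,(p₁−p₀)/p₁} ≤ PN ≤ min{1,(1−p₀)/p₁}.
  lower = (p₁ − p₀)/p₁ = 0.197 / 0.703 ≈ 0.2802
  upper = min{1, (1 − p₀)/p₁} = 0.494 / 0.703 ≈ 0.7027

0.280 ≤ PN ≤ 0.703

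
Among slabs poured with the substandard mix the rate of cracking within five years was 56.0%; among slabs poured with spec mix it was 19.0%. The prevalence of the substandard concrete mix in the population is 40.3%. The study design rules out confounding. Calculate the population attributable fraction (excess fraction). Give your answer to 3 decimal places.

p₁ = 0.56, p₀ = 0.19.
Overall risk P(Y=1) = π·p₁ + (1−π)·p₀ = 0.403×0.56 + 0.597×0.19 = 0.33911.
Under exogeneity, PAF = [P(Y=1) − p₀] / P(Y=1).
PAF = (0.33911 − 0.19) / 0.33911 ≈ 0.4397

PAF ≈ 0.440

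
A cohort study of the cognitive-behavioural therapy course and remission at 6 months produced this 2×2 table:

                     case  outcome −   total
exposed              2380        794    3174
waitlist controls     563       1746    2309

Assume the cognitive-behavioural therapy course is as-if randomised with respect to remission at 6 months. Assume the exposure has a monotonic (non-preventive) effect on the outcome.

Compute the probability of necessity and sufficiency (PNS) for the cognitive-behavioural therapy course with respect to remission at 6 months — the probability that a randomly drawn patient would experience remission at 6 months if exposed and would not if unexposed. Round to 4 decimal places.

p₁ = P(outcome | exposed) = 2380/3174 = 0.74984
p₀ = P(outcome | unexposed) = 563/2309 = 0.24383
Under exogeneity and monotonicity, PNS = p₁ − p₀.
PNS = 0.74984 − 0.24383 = 0.50601

PNS ≈ 0.5060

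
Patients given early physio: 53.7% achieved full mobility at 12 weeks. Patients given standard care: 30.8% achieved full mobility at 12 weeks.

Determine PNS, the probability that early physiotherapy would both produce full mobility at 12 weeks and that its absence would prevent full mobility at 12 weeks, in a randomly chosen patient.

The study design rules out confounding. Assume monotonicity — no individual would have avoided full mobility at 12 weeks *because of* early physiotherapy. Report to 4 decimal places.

PNS ≈ 0.2290

p₁ = 0.537, p₀ = 0.308.
Under exogeneity and monotonicity, PNS = p₁ − p₀.
PNS = 0.537 − 0.308 = 0.229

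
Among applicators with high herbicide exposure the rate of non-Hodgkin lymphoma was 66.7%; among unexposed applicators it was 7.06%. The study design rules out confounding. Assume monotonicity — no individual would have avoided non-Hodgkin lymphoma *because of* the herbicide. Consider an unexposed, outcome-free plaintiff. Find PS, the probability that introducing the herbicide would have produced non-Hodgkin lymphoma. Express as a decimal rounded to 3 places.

p₁ = 0.667, p₀ = 0.0706.
Under exogeneity and monotonicity, PS = (p₁ − p₀) / (1 − p₀).
PS = (0.667 − 0.0706) / (1 − 0.0706) = 0.5964 / 0.9294 ≈ 0.6417

PS ≈ 0.642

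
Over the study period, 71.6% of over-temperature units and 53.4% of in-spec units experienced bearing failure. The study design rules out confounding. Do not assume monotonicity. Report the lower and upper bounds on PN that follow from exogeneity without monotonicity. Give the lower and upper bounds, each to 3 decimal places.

0.254 ≤ PN ≤ 0.651

p₁ = 0.716, p₀ = 0.534.
Under exogeneity alone the bounds on PN are max{0,(p₁−p₀)/p₁} ≤ PN ≤ min{1,(1−p₀)/p₁}.
  lower = (p₁ − p₀)/p₁ = 0.182 / 0.716 ≈ 0.2542
  upper = min{1, (1 − p₀)/p₁} = 0.466 / 0.716 ≈ 0.6508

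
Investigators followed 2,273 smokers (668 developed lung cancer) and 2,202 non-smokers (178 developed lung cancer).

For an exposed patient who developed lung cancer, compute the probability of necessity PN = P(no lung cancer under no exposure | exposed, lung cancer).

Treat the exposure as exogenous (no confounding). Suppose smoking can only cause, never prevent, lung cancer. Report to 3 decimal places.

p₁ = P(outcome | exposed) = 668/2273 = 0.29388
p₀ = P(outcome | unexposed) = 178/2202 = 0.080836
Under exogeneity and monotonicity, PN = (p₁ − p₀) / p₁.
PN = (0.29388 − 0.080836) / 0.29388 = 0.21305 / 0.29388 ≈ 0.7249

PN ≈ 0.725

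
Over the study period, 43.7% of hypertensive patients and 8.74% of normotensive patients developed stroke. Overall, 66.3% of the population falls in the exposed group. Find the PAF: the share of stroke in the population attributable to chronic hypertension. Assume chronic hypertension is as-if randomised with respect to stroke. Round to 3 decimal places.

PAF ≈ 0.726

p₁ = 0.437, p₀ = 0.0874.
Overall risk P(Y=1) = π·p₁ + (1−π)·p₀ = 0.663×0.437 + 0.337×0.0874 = 0.31918.
Under exogeneity, PAF = [P(Y=1) − p₀] / P(Y=1).
PAF = (0.31918 − 0.0874) / 0.31918 ≈ 0.7262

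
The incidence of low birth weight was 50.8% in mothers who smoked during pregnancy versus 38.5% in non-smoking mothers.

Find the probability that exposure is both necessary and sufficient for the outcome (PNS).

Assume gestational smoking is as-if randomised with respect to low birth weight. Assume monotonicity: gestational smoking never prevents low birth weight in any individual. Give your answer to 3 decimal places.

p₁ = 0.508, p₀ = 0.385.
Under exogeneity and monotonicity, PNS = p₁ − p₀.
PNS = 0.508 − 0.385 = 0.123

PNS ≈ 0.123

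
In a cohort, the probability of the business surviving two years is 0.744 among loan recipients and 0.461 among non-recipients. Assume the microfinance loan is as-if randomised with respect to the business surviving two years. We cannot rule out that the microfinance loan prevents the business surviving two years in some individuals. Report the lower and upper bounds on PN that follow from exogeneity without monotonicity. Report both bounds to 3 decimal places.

Let p₁ = 0.744, p₀ = 0.461.
Under exogeneity alone the bounds on PN are max{0,(p₁−p₀)/p₁} ≤ PN ≤ min{1,(1−p₀)/p₁}.
  lower = (p₁ − p₀)/p₁ = 0.283 / 0.744 ≈ 0.3804
  upper = min{1, (1 − p₀)/p₁} = 0.539 / 0.744 ≈ 0.7245

0.380 ≤ PN ≤ 0.724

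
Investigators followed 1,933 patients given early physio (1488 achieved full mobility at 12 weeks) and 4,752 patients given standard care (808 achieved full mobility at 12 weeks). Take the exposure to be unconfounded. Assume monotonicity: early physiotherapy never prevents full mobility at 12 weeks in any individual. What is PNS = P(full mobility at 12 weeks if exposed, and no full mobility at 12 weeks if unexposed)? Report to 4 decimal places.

PNS ≈ 0.5998

p₁ = P(outcome | exposed) = 1488/1933 = 0.76979
p₀ = P(outcome | unexposed) = 808/4752 = 0.17003
Under exogeneity and monotonicity, PNS = p₁ − p₀.
PNS = 0.76979 − 0.17003 = 0.59975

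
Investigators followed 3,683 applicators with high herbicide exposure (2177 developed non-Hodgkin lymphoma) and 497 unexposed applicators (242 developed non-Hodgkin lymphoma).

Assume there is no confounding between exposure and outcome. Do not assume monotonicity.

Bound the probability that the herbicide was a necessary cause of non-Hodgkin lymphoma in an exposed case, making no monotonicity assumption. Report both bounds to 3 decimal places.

0.176 ≤ PN ≤ 0.868

p₁ = P(outcome | exposed) = 2177/3683 = 0.59109
p₀ = P(outcome | unexposed) = 242/497 = 0.48692
Under exogeneity alone the bounds on PN are max{0,(p₁−p₀)/p₁} ≤ PN ≤ min{1,(1−p₀)/p₁}.
  lower = (p₁ − p₀)/p₁ = 0.10417 / 0.59109 ≈ 0.1762
  upper = min{1, (1 − p₀)/p₁} = 0.51308 / 0.59109 ≈ 0.8680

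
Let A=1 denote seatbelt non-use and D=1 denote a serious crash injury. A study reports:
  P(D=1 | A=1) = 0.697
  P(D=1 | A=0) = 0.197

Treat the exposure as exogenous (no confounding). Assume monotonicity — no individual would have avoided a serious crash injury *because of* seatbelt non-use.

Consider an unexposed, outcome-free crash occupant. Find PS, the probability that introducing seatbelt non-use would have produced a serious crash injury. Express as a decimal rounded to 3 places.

PS ≈ 0.623

Let p₁ = 0.697, p₀ = 0.197.
Under exogeneity and monotonicity, PS = (p₁ − p₀) / (1 − p₀).
PS = (0.697 − 0.197) / (1 − 0.197) = 0.5 / 0.803 ≈ 0.6227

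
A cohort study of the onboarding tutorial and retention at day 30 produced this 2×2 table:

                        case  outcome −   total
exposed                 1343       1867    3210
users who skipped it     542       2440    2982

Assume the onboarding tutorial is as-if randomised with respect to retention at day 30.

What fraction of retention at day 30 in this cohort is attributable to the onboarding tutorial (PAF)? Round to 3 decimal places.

PAF ≈ 0.403

p₁ = P(outcome | exposed) = 1343/3210 = 0.41838
p₀ = P(outcome | unexposed) = 542/2982 = 0.18176
Exposure prevalence π = 3210/6192 = 0.51841; overall risk P(Y=1) = 0.30443.
Under exogeneity, PAF = [P(Y=1) − p₀]/P(Y=1).
PAF = (0.30443 − 0.18176) / 0.30443 ≈ 0.4029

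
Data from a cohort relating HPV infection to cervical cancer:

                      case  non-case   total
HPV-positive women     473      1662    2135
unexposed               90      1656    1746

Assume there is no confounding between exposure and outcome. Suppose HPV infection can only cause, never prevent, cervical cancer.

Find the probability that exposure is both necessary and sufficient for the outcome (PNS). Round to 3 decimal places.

PNS ≈ 0.170

p₁ = P(outcome | exposed) = 473/2135 = 0.22155
p₀ = P(outcome | unexposed) = 90/1746 = 0.051546
Under exogeneity and monotonicity, PNS = p₁ − p₀.
PNS = 0.22155 − 0.051546 = 0.17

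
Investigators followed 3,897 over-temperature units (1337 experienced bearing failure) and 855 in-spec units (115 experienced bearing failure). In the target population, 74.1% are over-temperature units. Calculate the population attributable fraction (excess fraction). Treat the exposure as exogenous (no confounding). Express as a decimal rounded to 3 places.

PAF ≈ 0.535

p₁ = P(outcome | exposed) = 1337/3897 = 0.34308
p₀ = P(outcome | unexposed) = 115/855 = 0.1345
Overall risk P(Y=1) = π·p₁ + (1−π)·p₀ = 0.741×0.34308 + 0.259×0.1345 = 0.28906.
Under exogeneity, PAF = [P(Y=1) − p₀] / P(Y=1).
PAF = (0.28906 − 0.1345) / 0.28906 ≈ 0.5347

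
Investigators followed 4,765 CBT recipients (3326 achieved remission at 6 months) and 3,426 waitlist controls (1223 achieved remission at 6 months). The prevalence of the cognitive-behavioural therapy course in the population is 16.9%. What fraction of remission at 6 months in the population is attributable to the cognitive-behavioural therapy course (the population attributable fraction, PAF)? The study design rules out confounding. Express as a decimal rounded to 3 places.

PAF ≈ 0.139

p₁ = P(outcome | exposed) = 3326/4765 = 0.69801
p₀ = P(outcome | unexposed) = 1223/3426 = 0.35698
Overall risk P(Y=1) = π·p₁ + (1−π)·p₀ = 0.169×0.69801 + 0.831×0.35698 = 0.41461.
Under exogeneity, PAF = [P(Y=1) − p₀] / P(Y=1).
PAF = (0.41461 − 0.35698) / 0.41461 ≈ 0.1390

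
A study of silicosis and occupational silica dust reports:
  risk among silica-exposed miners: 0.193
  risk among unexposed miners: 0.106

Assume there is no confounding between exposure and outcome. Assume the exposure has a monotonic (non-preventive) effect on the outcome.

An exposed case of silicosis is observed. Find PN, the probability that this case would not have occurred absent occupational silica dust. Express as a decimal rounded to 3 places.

Let p₁ = 0.193, p₀ = 0.106.
Under exogeneity and monotonicity, PN = (p₁ − p₀) / p₁.
PN = (0.193 − 0.106) / 0.193 = 0.087 / 0.193 ≈ 0.4508

PN ≈ 0.451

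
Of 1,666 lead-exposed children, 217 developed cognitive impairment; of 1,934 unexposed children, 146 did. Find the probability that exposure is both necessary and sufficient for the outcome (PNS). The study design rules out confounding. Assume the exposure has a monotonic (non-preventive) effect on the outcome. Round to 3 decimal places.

PNS ≈ 0.055

p₁ = P(outcome | exposed) = 217/1666 = 0.13025
p₀ = P(outcome | unexposed) = 146/1934 = 0.075491
Under exogeneity and monotonicity, PNS = p₁ − p₀.
PNS = 0.13025 − 0.075491 = 0.054761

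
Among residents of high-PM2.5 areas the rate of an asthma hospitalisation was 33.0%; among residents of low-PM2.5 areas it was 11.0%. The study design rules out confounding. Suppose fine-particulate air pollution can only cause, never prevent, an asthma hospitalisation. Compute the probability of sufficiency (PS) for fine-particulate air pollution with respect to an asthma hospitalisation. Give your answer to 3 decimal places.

PS ≈ 0.247

p₁ = 0.33, p₀ = 0.11.
Under exogeneity and monotonicity, PS = (p₁ − p₀) / (1 − p₀).
PS = (0.33 − 0.11) / (1 − 0.11) = 0.22 / 0.89 ≈ 0.2472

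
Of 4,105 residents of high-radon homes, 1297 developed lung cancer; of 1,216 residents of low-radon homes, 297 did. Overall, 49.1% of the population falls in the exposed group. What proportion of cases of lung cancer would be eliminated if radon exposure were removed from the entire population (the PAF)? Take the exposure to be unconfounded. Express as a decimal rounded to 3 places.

PAF ≈ 0.126

p₁ = P(outcome | exposed) = 1297/4105 = 0.31596
p₀ = P(outcome | unexposed) = 297/1216 = 0.24424
Overall risk P(Y=1) = π·p₁ + (1−π)·p₀ = 0.491×0.31596 + 0.509×0.24424 = 0.27945.
Under exogeneity, PAF = [P(Y=1) − p₀] / P(Y=1).
PAF = (0.27945 − 0.24424) / 0.27945 ≈ 0.1260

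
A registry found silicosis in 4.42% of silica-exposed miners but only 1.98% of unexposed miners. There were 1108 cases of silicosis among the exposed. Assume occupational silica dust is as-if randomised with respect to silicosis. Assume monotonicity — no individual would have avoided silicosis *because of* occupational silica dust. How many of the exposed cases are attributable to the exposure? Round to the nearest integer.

about 612 cases

p₁ = 0.0442, p₀ = 0.0198.
PN = (p₁ − p₀)/p₁ = (0.0442 − 0.0198) / 0.0442 ≈ 0.55204.
Attributable cases ≈ PN × (exposed cases) = 0.55204 × 1108 ≈ 611.66.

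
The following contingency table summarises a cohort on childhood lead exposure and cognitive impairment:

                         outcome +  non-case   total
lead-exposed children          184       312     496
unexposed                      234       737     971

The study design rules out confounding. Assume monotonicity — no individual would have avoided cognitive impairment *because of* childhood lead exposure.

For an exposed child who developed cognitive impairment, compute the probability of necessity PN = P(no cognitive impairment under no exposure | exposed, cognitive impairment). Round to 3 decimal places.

PN ≈ 0.350

p₁ = P(outcome | exposed) = 184/496 = 0.37097
p₀ = P(outcome | unexposed) = 234/971 = 0.24099
Under exogeneity and monotonicity, PN = (p₁ − p₀) / p₁.
PN = (0.37097 − 0.24099) / 0.37097 = 0.12998 / 0.37097 ≈ 0.3504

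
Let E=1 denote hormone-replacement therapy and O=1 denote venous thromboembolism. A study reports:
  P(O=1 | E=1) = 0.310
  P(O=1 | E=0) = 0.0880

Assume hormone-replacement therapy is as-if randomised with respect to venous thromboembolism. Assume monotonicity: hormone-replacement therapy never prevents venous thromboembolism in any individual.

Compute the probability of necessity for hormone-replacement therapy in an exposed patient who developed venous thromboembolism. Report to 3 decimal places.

Let p₁ = 0.31, p₀ = 0.088.
Under exogeneity and monotonicity, PN = (p₁ − p₀) / p₁.
PN = (0.31 − 0.088) / 0.31 = 0.222 / 0.31 ≈ 0.7161

PN ≈ 0.716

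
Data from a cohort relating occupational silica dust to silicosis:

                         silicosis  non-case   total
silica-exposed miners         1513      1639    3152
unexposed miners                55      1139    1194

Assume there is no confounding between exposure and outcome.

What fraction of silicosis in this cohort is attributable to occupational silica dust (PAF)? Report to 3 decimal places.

p₁ = P(outcome | exposed) = 1513/3152 = 0.48001
p₀ = P(outcome | unexposed) = 55/1194 = 0.046064
Exposure prevalence π = 3152/4346 = 0.72526; overall risk P(Y=1) = 0.36079.
Under exogeneity, PAF = [P(Y=1) − p₀]/P(Y=1).
PAF = (0.36079 − 0.046064) / 0.36079 ≈ 0.8723

PAF ≈ 0.872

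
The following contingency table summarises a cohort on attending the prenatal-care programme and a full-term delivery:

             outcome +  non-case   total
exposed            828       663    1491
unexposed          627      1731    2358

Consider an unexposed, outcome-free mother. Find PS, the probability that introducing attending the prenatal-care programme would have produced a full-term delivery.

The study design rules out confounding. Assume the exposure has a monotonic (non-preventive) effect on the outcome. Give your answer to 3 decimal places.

p₁ = P(outcome | exposed) = 828/1491 = 0.55533
p₀ = P(outcome | unexposed) = 627/2358 = 0.2659
Under exogeneity and monotonicity, PS = (p₁ − p₀) / (1 − p₀).
PS = (0.55533 − 0.2659) / (1 − 0.2659) = 0.28943 / 0.7341 ≈ 0.3943

PS ≈ 0.394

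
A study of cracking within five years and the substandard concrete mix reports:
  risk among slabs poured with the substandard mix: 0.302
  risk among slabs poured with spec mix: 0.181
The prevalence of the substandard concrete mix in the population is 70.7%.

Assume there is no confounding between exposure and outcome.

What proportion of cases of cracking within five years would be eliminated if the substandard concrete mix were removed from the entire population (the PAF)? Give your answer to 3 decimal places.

Let p₁ = 0.302, p₀ = 0.181.
Overall risk P(Y=1) = π·p₁ + (1−π)·p₀ = 0.707×0.302 + 0.293×0.181 = 0.26655.
Under exogeneity, PAF = [P(Y=1) − p₀] / P(Y=1).
PAF = (0.26655 − 0.181) / 0.26655 ≈ 0.3209

PAF ≈ 0.321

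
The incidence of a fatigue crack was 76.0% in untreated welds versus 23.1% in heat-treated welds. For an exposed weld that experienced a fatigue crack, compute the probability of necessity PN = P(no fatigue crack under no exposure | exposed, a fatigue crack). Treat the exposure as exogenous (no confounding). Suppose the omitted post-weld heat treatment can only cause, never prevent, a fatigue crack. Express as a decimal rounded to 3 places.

p₁ = 0.76, p₀ = 0.231.
Under exogeneity and monotonicity, PN = (p₁ − p₀) / p₁.
PN = (0.76 − 0.231) / 0.76 = 0.529 / 0.76 ≈ 0.6961

PN ≈ 0.696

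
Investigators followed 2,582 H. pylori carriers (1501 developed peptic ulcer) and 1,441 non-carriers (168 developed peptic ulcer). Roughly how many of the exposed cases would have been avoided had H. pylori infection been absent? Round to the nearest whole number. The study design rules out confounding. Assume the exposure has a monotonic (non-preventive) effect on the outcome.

about 1200 cases

p₁ = P(outcome | exposed) = 1501/2582 = 0.58133
p₀ = P(outcome | unexposed) = 168/1441 = 0.11659
PN = (p₁ − p₀)/p₁ = (0.58133 − 0.11659) / 0.58133 ≈ 0.79945.
Attributable cases ≈ PN × (exposed cases) = 0.79945 × 1501 ≈ 1199.98.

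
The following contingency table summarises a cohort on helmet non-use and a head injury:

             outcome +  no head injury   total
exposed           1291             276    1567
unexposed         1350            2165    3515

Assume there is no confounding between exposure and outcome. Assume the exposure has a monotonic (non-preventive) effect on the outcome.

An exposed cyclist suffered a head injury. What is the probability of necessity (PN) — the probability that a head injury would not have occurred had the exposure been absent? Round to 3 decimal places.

p₁ = P(outcome | exposed) = 1291/1567 = 0.82387
p₀ = P(outcome | unexposed) = 1350/3515 = 0.38407
Under exogeneity and monotonicity, PN = (p₁ − p₀) / p₁.
PN = (0.82387 − 0.38407) / 0.82387 = 0.4398 / 0.82387 ≈ 0.5338

PN ≈ 0.534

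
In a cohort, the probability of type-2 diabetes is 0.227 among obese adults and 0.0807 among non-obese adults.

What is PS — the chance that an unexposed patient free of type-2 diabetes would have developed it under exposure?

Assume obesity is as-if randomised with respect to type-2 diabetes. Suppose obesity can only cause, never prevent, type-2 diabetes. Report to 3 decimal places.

Let p₁ = 0.227, p₀ = 0.0807.
Under exogeneity and monotonicity, PS = (p₁ − p₀) / (1 − p₀).
PS = (0.227 − 0.0807) / (1 − 0.0807) = 0.1463 / 0.9193 ≈ 0.1591

PS ≈ 0.159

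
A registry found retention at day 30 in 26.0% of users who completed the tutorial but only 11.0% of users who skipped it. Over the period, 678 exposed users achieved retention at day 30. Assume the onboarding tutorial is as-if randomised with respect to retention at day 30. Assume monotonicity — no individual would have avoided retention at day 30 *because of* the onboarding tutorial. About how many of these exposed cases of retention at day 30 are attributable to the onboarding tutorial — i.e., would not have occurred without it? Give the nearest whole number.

about 391 cases

p₁ = 0.26, p₀ = 0.11.
PN = (p₁ − p₀)/p₁ = (0.26 − 0.11) / 0.26 ≈ 0.57692.
Attributable cases ≈ PN × (exposed cases) = 0.57692 × 678 ≈ 391.15.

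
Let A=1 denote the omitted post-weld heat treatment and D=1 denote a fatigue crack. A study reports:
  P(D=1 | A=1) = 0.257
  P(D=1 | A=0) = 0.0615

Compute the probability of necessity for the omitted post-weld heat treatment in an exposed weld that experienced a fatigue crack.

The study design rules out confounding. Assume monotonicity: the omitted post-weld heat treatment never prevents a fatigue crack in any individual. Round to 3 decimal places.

Let p₁ = 0.257, p₀ = 0.0615.
Under exogeneity and monotonicity, PN = (p₁ − p₀) / p₁.
PN = (0.257 − 0.0615) / 0.257 = 0.1955 / 0.257 ≈ 0.7607

PN ≈ 0.761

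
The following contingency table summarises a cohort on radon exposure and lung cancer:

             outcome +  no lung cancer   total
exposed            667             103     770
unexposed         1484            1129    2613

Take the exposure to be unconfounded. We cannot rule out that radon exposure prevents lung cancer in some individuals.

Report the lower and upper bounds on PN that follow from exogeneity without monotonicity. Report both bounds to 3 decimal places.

p₁ = P(outcome | exposed) = 667/770 = 0.86623
p₀ = P(outcome | unexposed) = 1484/2613 = 0.56793
Under exogeneity alone the bounds on PN are max{0,(p₁−p₀)/p₁} ≤ PN ≤ min{1,(1−p₀)/p₁}.
  lower = (p₁ − p₀)/p₁ = 0.2983 / 0.86623 ≈ 0.3444
  upper = min{1, (1 − p₀)/p₁} = 0.43207 / 0.86623 ≈ 0.4988

0.344 ≤ PN ≤ 0.499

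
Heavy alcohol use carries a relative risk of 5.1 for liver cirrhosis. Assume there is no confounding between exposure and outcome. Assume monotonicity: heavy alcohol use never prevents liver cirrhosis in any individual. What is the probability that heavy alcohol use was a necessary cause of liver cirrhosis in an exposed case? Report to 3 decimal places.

Under exogeneity and monotonicity, PN = (RR − 1) / RR = 1 − 1/RR.
PN = (5.1 − 1) / 5.1 = 4.1 / 5.1 ≈ 0.8039

PN ≈ 0.804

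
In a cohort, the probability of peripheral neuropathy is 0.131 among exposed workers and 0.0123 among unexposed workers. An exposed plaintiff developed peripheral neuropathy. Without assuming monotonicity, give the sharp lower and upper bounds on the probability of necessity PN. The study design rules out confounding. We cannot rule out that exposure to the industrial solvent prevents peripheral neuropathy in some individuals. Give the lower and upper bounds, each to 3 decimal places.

Let p₁ = 0.131, p₀ = 0.0123.
Under exogeneity alone the bounds on PN are max{0,(p₁−p₀)/p₁} ≤ PN ≤ min{1,(1−p₀)/p₁}.
  lower = (p₁ − p₀)/p₁ = 0.1187 / 0.131 ≈ 0.9061
  upper = min{1, (1 − p₀)/p₁} = 0.9877 / 0.131 ≈ 7.5397 → capped at 1

0.906 ≤ PN ≤ 1.000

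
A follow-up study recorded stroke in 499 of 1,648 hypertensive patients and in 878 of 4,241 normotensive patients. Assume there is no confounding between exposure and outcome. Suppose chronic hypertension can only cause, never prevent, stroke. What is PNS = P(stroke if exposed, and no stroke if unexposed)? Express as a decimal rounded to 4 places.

p₁ = P(outcome | exposed) = 499/1648 = 0.30279
p₀ = P(outcome | unexposed) = 878/4241 = 0.20703
Under exogeneity and monotonicity, PNS = p₁ − p₀.
PNS = 0.30279 − 0.20703 = 0.095765

PNS ≈ 0.0958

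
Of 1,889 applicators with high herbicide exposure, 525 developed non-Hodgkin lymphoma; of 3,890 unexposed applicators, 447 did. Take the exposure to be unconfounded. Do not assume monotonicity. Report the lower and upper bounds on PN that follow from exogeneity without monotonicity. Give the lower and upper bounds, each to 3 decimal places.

0.587 ≤ PN ≤ 1.000

p₁ = P(outcome | exposed) = 525/1889 = 0.27792
p₀ = P(outcome | unexposed) = 447/3890 = 0.11491
Under exogeneity alone the bounds on PN are max{0,(p₁−p₀)/p₁} ≤ PN ≤ min{1,(1−p₀)/p₁}.
  lower = (p₁ − p₀)/p₁ = 0.16301 / 0.27792 ≈ 0.5865
  upper = min{1, (1 − p₀)/p₁} = 0.88509 / 0.27792 ≈ 3.1846 → capped at 1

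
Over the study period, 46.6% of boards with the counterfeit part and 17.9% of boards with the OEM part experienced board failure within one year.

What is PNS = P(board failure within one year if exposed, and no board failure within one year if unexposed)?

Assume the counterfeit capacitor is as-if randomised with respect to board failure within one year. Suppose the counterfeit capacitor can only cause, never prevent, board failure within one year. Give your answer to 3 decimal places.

PNS ≈ 0.287

p₁ = 0.466, p₀ = 0.179.
Under exogeneity and monotonicity, PNS = p₁ − p₀.
PNS = 0.466 − 0.179 = 0.287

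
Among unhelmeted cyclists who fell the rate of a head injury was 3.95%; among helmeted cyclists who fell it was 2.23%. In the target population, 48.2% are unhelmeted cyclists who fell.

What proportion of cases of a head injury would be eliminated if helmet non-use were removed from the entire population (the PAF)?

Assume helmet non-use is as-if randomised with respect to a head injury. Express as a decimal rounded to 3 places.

p₁ = 0.0395, p₀ = 0.0223.
Overall risk P(Y=1) = π·p₁ + (1−π)·p₀ = 0.482×0.0395 + 0.518×0.0223 = 0.03059.
Under exogeneity, PAF = [P(Y=1) − p₀] / P(Y=1).
PAF = (0.03059 − 0.0223) / 0.03059 ≈ 0.2710

PAF ≈ 0.271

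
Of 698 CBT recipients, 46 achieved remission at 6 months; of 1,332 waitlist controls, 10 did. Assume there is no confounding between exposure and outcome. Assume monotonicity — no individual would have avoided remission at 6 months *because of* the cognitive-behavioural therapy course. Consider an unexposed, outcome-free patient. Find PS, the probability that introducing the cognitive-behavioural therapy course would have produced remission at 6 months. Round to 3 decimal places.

p₁ = P(outcome | exposed) = 46/698 = 0.065903
p₀ = P(outcome | unexposed) = 10/1332 = 0.0075075
Under exogeneity and monotonicity, PS = (p₁ − p₀) / (1 − p₀).
PS = (0.065903 − 0.0075075) / (1 − 0.0075075) = 0.058395 / 0.99249 ≈ 0.0588

PS ≈ 0.059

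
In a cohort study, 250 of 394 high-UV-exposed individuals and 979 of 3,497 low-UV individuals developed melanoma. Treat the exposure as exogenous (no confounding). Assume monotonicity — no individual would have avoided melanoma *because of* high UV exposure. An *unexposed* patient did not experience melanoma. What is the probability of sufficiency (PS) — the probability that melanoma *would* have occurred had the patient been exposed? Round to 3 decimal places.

PS ≈ 0.492

p₁ = P(outcome | exposed) = 250/394 = 0.63452
p₀ = P(outcome | unexposed) = 979/3497 = 0.27995
Under exogeneity and monotonicity, PS = (p₁ − p₀) / (1 − p₀).
PS = (0.63452 − 0.27995) / (1 − 0.27995) = 0.35456 / 0.72005 ≈ 0.4924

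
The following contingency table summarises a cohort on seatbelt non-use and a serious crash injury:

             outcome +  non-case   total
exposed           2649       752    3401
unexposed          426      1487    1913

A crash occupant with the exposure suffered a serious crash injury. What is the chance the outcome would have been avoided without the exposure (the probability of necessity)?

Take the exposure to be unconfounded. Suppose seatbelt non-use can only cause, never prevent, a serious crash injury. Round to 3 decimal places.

p₁ = P(outcome | exposed) = 2649/3401 = 0.77889
p₀ = P(outcome | unexposed) = 426/1913 = 0.22269
Under exogeneity and monotonicity, PN = (p₁ − p₀)/p₁.
PN = (0.77889 − 0.22269) / 0.77889 ≈ 0.7141

PN ≈ 0.714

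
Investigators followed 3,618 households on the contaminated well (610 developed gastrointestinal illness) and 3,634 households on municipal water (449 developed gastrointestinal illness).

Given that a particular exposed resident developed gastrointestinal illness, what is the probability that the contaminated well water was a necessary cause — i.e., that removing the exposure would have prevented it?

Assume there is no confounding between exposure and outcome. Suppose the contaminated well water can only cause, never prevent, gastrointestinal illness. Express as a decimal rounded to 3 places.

PN ≈ 0.267

p₁ = P(outcome | exposed) = 610/3618 = 0.1686
p₀ = P(outcome | unexposed) = 449/3634 = 0.12356
Under exogeneity and monotonicity, PN = (p₁ − p₀) / p₁.
PN = (0.1686 − 0.12356) / 0.1686 = 0.045046 / 0.1686 ≈ 0.2672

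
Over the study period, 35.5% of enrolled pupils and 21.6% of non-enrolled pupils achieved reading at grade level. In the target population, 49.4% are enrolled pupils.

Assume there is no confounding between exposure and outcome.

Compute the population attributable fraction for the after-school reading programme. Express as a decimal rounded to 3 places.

PAF ≈ 0.241

p₁ = 0.355, p₀ = 0.216.
Overall risk P(Y=1) = π·p₁ + (1−π)·p₀ = 0.494×0.355 + 0.506×0.216 = 0.28467.
Under exogeneity, PAF = [P(Y=1) − p₀] / P(Y=1).
PAF = (0.28467 − 0.216) / 0.28467 ≈ 0.2412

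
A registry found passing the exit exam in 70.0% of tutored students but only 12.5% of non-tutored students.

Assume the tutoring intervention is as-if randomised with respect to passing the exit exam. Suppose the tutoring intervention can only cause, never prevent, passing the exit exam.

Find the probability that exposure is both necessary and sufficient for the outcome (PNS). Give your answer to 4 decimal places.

p₁ = 0.7, p₀ = 0.125.
Under exogeneity and monotonicity, PNS = p₁ − p₀.
PNS = 0.7 − 0.125 = 0.575

PNS ≈ 0.5750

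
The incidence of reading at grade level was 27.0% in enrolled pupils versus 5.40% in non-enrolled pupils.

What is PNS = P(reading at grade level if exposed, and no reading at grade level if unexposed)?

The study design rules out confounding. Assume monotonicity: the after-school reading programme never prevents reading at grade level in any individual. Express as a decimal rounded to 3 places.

PNS ≈ 0.216

p₁ = 0.27, p₀ = 0.054.
Under exogeneity and monotonicity, PNS = p₁ − p₀.
PNS = 0.27 − 0.054 = 0.216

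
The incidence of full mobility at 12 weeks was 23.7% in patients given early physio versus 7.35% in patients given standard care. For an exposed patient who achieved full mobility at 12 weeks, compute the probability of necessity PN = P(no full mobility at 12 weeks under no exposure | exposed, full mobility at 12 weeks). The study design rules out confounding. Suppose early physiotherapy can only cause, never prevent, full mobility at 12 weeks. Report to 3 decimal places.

p₁ = 0.237, p₀ = 0.0735.
Under exogeneity and monotonicity, PN = (p₁ − p₀) / p₁.
PN = (0.237 − 0.0735) / 0.237 = 0.1635 / 0.237 ≈ 0.6899

PN ≈ 0.690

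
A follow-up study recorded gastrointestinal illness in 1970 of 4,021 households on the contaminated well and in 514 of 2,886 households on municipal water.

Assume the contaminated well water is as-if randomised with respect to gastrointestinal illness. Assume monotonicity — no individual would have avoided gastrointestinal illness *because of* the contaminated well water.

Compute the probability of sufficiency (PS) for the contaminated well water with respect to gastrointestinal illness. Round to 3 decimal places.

PS ≈ 0.379

p₁ = P(outcome | exposed) = 1970/4021 = 0.48993
p₀ = P(outcome | unexposed) = 514/2886 = 0.1781
Under exogeneity and monotonicity, PS = (p₁ − p₀) / (1 − p₀).
PS = (0.48993 − 0.1781) / (1 − 0.1781) = 0.31183 / 0.8219 ≈ 0.3794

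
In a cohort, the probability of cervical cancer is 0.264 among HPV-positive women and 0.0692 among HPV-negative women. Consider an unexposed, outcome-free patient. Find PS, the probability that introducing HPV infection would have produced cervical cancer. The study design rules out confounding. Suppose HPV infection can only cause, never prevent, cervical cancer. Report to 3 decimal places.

Let p₁ = 0.264, p₀ = 0.0692.
Under exogeneity and monotonicity, PS = (p₁ − p₀) / (1 − p₀).
PS = (0.264 − 0.0692) / (1 − 0.0692) = 0.1948 / 0.9308 ≈ 0.2093

PS ≈ 0.209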